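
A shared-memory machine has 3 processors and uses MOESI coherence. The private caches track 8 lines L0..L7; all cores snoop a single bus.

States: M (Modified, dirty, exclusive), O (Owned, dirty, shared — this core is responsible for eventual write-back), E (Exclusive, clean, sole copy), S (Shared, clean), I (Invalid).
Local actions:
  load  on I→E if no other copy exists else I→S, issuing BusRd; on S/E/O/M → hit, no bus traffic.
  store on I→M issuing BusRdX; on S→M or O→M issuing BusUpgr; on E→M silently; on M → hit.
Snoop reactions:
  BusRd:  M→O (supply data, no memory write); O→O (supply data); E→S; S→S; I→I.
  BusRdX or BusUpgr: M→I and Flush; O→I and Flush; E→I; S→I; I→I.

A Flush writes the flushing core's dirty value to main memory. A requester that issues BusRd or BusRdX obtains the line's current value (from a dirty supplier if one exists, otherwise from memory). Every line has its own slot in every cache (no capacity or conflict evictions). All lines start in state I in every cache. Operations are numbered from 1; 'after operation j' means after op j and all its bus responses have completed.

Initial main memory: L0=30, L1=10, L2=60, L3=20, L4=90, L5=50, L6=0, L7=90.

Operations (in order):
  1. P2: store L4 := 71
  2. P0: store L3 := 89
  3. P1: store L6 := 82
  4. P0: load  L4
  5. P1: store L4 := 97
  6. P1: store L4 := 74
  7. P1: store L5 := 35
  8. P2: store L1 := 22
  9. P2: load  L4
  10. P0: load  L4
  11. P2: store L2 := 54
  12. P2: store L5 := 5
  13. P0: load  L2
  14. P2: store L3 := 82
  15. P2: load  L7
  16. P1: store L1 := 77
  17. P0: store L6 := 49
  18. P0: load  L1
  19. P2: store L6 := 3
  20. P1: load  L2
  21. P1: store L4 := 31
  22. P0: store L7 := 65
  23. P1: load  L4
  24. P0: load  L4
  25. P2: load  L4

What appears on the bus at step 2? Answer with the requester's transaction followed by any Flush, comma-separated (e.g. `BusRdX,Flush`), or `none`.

bus = BusRdX

[1] P2: store L4 := 71 | P0:I, P1:I, P2:M(71) | bus: BusRdX
[2] P0: store L3 := 89 | P0:M(89), P1:I, P2:I | bus: BusRdX
[3] P1: store L6 := 82 | P0:I, P1:M(82), P2:I | bus: BusRdX
[4] P0: load  L4 | P0:S(71), P1:I, P2:O(71) | bus: BusRd
[5] P1: store L4 := 97 | P0:I, P1:M(97), P2:I | bus: BusRdX,Flush
[6] P1: store L4 := 74 | P0:I, P1:M(74), P2:I | bus: none
[7] P1: store L5 := 35 | P0:I, P1:M(35), P2:I | bus: BusRdX
[8] P2: store L1 := 22 | P0:I, P1:I, P2:M(22) | bus: BusRdX
[9] P2: load  L4 | P0:I, P1:O(74), P2:S(74) | bus: BusRd
[10] P0: load  L4 | P0:S(74), P1:O(74), P2:S(74) | bus: BusRd
[11] P2: store L2 := 54 | P0:I, P1:I, P2:M(54) | bus: BusRdX
[12] P2: store L5 := 5 | P0:I, P1:I, P2:M(5) | bus: BusRdX,Flush
[13] P0: load  L2 | P0:S(54), P1:I, P2:O(54) | bus: BusRd
[14] P2: store L3 := 82 | P0:I, P1:I, P2:M(82) | bus: BusRdX,Flush
[15] P2: load  L7 | P0:I, P1:I, P2:E(90) | bus: BusRd
[16] P1: store L1 := 77 | P0:I, P1:M(77), P2:I | bus: BusRdX,Flush
[17] P0: store L6 := 49 | P0:M(49), P1:I, P2:I | bus: BusRdX,Flush
[18] P0: load  L1 | P0:S(77), P1:O(77), P2:I | bus: BusRd
[19] P2: store L6 := 3 | P0:I, P1:I, P2:M(3) | bus: BusRdX,Flush
[20] P1: load  L2 | P0:S(54), P1:S(54), P2:O(54) | bus: BusRd
[21] P1: store L4 := 31 | P0:I, P1:M(31), P2:I | bus: BusUpgr
[22] P0: store L7 := 65 | P0:M(65), P1:I, P2:I | bus: BusRdX
[23] P1: load  L4 | P0:I, P1:M(31), P2:I | bus: none
[24] P0: load  L4 | P0:S(31), P1:O(31), P2:I | bus: BusRd
[25] P2: load  L4 | P0:S(31), P1:O(31), P2:S(31) | bus: BusRd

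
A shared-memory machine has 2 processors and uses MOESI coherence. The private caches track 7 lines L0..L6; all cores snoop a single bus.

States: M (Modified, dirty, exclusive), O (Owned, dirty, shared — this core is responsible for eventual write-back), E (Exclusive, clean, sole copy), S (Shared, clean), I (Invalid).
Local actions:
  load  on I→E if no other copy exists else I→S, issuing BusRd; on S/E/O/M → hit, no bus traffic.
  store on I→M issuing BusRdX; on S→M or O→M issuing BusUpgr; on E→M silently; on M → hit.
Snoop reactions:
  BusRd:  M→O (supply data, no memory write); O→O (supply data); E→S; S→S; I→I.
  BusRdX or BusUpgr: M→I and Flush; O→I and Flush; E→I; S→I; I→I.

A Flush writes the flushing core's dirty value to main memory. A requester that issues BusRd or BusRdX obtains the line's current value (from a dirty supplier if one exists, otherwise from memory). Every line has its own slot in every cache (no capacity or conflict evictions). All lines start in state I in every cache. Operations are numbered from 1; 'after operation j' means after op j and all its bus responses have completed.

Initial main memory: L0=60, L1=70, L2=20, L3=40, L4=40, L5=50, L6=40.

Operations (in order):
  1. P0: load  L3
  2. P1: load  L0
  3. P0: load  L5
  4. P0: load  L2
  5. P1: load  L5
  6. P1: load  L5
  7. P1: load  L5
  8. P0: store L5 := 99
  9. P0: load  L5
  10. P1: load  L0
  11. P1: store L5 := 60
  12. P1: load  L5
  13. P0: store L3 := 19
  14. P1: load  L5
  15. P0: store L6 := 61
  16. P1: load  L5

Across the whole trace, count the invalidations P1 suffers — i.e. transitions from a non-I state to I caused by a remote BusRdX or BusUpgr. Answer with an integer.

invalidations = 1

step 1: P0: load  L3  ⟶  EI  (L3)  txn=BusRd  M[L3]=40
step 2: P1: load  L0  ⟶  IE  (L0)  txn=BusRd  M[L0]=60
step 3: P0: load  L5  ⟶  EI  (L5)  txn=BusRd  M[L5]=50
step 4: P0: load  L2  ⟶  EI  (L2)  txn=BusRd  M[L2]=20
step 5: P1: load  L5  ⟶  SS  (L5)  txn=BusRd  M[L5]=50
step 6: P1: load  L5  ⟶  SS  (L5)  txn=∅  M[L5]=50
step 7: P1: load  L5  ⟶  SS  (L5)  txn=∅  M[L5]=50
step 8: P0: store L5 := 99  ⟶  MI  (L5)  txn=BusUpgr  M[L5]=50
step 9: P0: load  L5  ⟶  MI  (L5)  txn=∅  M[L5]=50
step 10: P1: load  L0  ⟶  IE  (L0)  txn=∅  M[L0]=60
step 11: P1: store L5 := 60  ⟶  IM  (L5)  txn=BusRdX+Flush  M[L5]=99
step 12: P1: load  L5  ⟶  IM  (L5)  txn=∅  M[L5]=99
step 13: P0: store L3 := 19  ⟶  MI  (L3)  txn=∅  M[L3]=40
step 14: P1: load  L5  ⟶  IM  (L5)  txn=∅  M[L5]=99
step 15: P0: store L6 := 61  ⟶  MI  (L6)  txn=BusRdX  M[L6]=40
step 16: P1: load  L5  ⟶  IM  (L5)  txn=∅  M[L5]=99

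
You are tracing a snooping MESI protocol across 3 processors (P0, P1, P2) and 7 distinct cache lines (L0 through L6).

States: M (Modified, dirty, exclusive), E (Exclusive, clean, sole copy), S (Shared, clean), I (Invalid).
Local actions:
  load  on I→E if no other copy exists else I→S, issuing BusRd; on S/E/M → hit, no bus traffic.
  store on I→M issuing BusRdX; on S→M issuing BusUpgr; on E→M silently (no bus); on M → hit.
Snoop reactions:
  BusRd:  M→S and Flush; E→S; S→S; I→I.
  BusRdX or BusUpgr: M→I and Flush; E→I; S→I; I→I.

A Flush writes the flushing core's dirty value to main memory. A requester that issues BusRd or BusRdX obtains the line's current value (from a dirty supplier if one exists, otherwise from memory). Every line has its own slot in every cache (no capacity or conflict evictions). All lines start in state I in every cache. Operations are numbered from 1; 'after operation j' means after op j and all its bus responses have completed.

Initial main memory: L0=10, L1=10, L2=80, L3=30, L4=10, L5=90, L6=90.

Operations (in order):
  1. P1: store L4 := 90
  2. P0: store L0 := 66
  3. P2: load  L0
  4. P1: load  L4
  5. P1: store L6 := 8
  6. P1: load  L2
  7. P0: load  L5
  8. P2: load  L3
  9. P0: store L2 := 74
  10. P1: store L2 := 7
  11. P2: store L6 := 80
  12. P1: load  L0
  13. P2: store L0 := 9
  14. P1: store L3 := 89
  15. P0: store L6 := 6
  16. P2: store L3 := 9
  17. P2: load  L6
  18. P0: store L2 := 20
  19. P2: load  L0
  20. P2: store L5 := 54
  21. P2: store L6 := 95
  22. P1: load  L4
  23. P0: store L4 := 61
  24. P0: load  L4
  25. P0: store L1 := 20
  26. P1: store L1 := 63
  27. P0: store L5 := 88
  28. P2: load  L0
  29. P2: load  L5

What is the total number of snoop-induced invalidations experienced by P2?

1. P1: store L4 := 90  bus=[BusRdX]  L4: P0=I P1=M P2=I  mem[L4]=10
2. P0: store L0 := 66  bus=[BusRdX]  L0: P0=M P1=I P2=I  mem[L0]=10
3. P2: load  L0  bus=[BusRd,Flush]  L0: P0=S P1=I P2=S  mem[L0]=66
4. P1: load  L4  bus=[-]  L4: P0=I P1=M P2=I  mem[L4]=10
5. P1: store L6 := 8  bus=[BusRdX]  L6: P0=I P1=M P2=I  mem[L6]=90
6. P1: load  L2  bus=[BusRd]  L2: P0=I P1=E P2=I  mem[L2]=80
7. P0: load  L5  bus=[BusRd]  L5: P0=E P1=I P2=I  mem[L5]=90
8. P2: load  L3  bus=[BusRd]  L3: P0=I P1=I P2=E  mem[L3]=30
9. P0: store L2 := 74  bus=[BusRdX]  L2: P0=M P1=I P2=I  mem[L2]=80
10. P1: store L2 := 7  bus=[BusRdX,Flush]  L2: P0=I P1=M P2=I  mem[L2]=74
11. P2: store L6 := 80  bus=[BusRdX,Flush]  L6: P0=I P1=I P2=M  mem[L6]=8
12. P1: load  L0  bus=[BusRd]  L0: P0=S P1=S P2=S  mem[L0]=66
13. P2: store L0 := 9  bus=[BusUpgr]  L0: P0=I P1=I P2=M  mem[L0]=66
14. P1: store L3 := 89  bus=[BusRdX]  L3: P0=I P1=M P2=I  mem[L3]=30
15. P0: store L6 := 6  bus=[BusRdX,Flush]  L6: P0=M P1=I P2=I  mem[L6]=80
16. P2: store L3 := 9  bus=[BusRdX,Flush]  L3: P0=I P1=I P2=M  mem[L3]=89
17. P2: load  L6  bus=[BusRd,Flush]  L6: P0=S P1=I P2=S  mem[L6]=6
18. P0: store L2 := 20  bus=[BusRdX,Flush]  L2: P0=M P1=I P2=I  mem[L2]=7
19. P2: load  L0  bus=[-]  L0: P0=I P1=I P2=M  mem[L0]=66
20. P2: store L5 := 54  bus=[BusRdX]  L5: P0=I P1=I P2=M  mem[L5]=90
21. P2: store L6 := 95  bus=[BusUpgr]  L6: P0=I P1=I P2=M  mem[L6]=6
22. P1: load  L4  bus=[-]  L4: P0=I P1=M P2=I  mem[L4]=10
23. P0: store L4 := 61  bus=[BusRdX,Flush]  L4: P0=M P1=I P2=I  mem[L4]=90
24. P0: load  L4  bus=[-]  L4: P0=M P1=I P2=I  mem[L4]=90
25. P0: store L1 := 20  bus=[BusRdX]  L1: P0=M P1=I P2=I  mem[L1]=10
26. P1: store L1 := 63  bus=[BusRdX,Flush]  L1: P0=I P1=M P2=I  mem[L1]=20
27. P0: store L5 := 88  bus=[BusRdX,Flush]  L5: P0=M P1=I P2=I  mem[L5]=54
28. P2: load  L0  bus=[-]  L0: P0=I P1=I P2=M  mem[L0]=66
29. P2: load  L5  bus=[BusRd,Flush]  L5: P0=S P1=I P2=S  mem[L5]=88

invalidations = 3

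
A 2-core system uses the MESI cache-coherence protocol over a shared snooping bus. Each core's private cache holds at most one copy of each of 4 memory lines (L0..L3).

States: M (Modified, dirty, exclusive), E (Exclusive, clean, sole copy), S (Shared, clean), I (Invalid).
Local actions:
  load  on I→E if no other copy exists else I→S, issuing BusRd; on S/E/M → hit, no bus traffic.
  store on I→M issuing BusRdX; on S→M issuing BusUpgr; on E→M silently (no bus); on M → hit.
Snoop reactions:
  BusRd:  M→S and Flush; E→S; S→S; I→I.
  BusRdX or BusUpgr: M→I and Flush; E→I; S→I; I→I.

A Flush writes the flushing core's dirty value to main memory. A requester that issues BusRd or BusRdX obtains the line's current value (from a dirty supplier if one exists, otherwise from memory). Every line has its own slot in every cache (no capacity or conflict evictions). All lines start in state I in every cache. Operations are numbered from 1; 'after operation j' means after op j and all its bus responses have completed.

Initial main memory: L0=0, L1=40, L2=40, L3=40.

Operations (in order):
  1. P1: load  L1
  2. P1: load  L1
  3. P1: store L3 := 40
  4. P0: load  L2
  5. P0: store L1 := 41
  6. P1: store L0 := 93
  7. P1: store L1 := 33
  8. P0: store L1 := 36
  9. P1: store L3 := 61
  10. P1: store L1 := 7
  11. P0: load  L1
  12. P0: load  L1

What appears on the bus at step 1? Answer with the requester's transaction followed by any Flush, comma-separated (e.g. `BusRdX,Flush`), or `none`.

bus = BusRd

1. P1: load  L1  bus=[BusRd]  L1: P0=I P1=E  mem[L1]=40
2. P1: load  L1  bus=[-]  L1: P0=I P1=E  mem[L1]=40
3. P1: store L3 := 40  bus=[BusRdX]  L3: P0=I P1=M  mem[L3]=40
4. P0: load  L2  bus=[BusRd]  L2: P0=E P1=I  mem[L2]=40
5. P0: store L1 := 41  bus=[BusRdX]  L1: P0=M P1=I  mem[L1]=40
6. P1: store L0 := 93  bus=[BusRdX]  L0: P0=I P1=M  mem[L0]=0
7. P1: store L1 := 33  bus=[BusRdX,Flush]  L1: P0=I P1=M  mem[L1]=41
8. P0: store L1 := 36  bus=[BusRdX,Flush]  L1: P0=M P1=I  mem[L1]=33
9. P1: store L3 := 61  bus=[-]  L3: P0=I P1=M  mem[L3]=40
10. P1: store L1 := 7  bus=[BusRdX,Flush]  L1: P0=I P1=M  mem[L1]=36
11. P0: load  L1  bus=[BusRd,Flush]  L1: P0=S P1=S  mem[L1]=7
12. P0: load  L1  bus=[-]  L1: P0=S P1=S  mem[L1]=7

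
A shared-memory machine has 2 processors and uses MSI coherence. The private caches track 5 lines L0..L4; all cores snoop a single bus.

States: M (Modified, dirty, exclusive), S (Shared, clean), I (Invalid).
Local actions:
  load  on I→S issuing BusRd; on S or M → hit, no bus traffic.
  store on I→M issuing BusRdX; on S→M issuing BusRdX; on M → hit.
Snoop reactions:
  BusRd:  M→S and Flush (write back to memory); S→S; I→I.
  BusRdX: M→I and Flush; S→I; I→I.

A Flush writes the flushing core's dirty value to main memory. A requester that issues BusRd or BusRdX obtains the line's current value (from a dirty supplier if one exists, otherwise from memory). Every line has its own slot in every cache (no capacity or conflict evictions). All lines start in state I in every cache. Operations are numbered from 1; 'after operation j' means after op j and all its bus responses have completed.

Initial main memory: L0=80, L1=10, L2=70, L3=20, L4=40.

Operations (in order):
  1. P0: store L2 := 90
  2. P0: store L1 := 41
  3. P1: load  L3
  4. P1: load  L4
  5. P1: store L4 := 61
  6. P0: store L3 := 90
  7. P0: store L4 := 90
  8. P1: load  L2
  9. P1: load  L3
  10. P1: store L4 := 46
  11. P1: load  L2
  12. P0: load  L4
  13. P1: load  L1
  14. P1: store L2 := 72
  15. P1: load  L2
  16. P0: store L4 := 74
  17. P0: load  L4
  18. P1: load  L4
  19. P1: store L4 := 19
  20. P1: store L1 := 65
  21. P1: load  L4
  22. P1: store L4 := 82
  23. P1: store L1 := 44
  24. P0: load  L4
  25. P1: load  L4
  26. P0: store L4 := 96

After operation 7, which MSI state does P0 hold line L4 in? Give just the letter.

  op1 P0: store L2 := 90 → M/I on L2; bus BusRdX; mem=70
  op2 P0: store L1 := 41 → M/I on L1; bus BusRdX; mem=10
  op3 P1: load  L3 → I/S on L3; bus BusRd; mem=20
  op4 P1: load  L4 → I/S on L4; bus BusRd; mem=40
  op5 P1: store L4 := 61 → I/M on L4; bus BusRdX; mem=40
  op6 P0: store L3 := 90 → M/I on L3; bus BusRdX; mem=20
  op7 P0: store L4 := 90 → M/I on L4; bus BusRdX Flush; mem=61
  op8 P1: load  L2 → S/S on L2; bus BusRd Flush; mem=90
  op9 P1: load  L3 → S/S on L3; bus BusRd Flush; mem=90
  op10 P1: store L4 := 46 → I/M on L4; bus BusRdX Flush; mem=90
  op11 P1: load  L2 → S/S on L2; bus (none); mem=90
  op12 P0: load  L4 → S/S on L4; bus BusRd Flush; mem=46
  op13 P1: load  L1 → S/S on L1; bus BusRd Flush; mem=41
  op14 P1: store L2 := 72 → I/M on L2; bus BusRdX; mem=90
  op15 P1: load  L2 → I/M on L2; bus (none); mem=90
  op16 P0: store L4 := 74 → M/I on L4; bus BusRdX; mem=46
  op17 P0: load  L4 → M/I on L4; bus (none); mem=46
  op18 P1: load  L4 → S/S on L4; bus BusRd Flush; mem=74
  op19 P1: store L4 := 19 → I/M on L4; bus BusRdX; mem=74
  op20 P1: store L1 := 65 → I/M on L1; bus BusRdX; mem=41
  op21 P1: load  L4 → I/M on L4; bus (none); mem=74
  op22 P1: store L4 := 82 → I/M on L4; bus (none); mem=74
  op23 P1: store L1 := 44 → I/M on L1; bus (none); mem=41
  op24 P0: load  L4 → S/S on L4; bus BusRd Flush; mem=82
  op25 P1: load  L4 → S/S on L4; bus (none); mem=82
  op26 P0: store L4 := 96 → M/I on L4; bus BusRdX; mem=82

state = M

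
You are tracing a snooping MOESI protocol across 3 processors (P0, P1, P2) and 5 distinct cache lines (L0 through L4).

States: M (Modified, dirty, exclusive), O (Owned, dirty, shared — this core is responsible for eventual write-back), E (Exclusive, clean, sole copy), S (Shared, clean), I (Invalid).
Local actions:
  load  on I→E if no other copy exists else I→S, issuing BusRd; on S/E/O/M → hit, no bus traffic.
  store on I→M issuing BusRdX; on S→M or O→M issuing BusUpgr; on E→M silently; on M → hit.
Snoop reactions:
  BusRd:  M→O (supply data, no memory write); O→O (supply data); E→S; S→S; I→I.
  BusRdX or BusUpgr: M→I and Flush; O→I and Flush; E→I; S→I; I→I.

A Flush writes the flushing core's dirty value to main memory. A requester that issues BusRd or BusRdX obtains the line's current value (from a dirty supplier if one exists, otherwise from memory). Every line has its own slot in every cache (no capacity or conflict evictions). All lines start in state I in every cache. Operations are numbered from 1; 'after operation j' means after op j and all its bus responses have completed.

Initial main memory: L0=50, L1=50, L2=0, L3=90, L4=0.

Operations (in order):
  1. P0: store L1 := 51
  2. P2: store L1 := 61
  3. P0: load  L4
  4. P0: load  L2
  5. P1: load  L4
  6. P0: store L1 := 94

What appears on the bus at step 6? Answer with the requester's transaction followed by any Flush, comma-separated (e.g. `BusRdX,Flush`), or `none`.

bus = BusRdX,Flush

  op1 P0: store L1 := 51 → M/I/I on L1; bus BusRdX; mem=50
  op2 P2: store L1 := 61 → I/I/M on L1; bus BusRdX Flush; mem=51
  op3 P0: load  L4 → E/I/I on L4; bus BusRd; mem=0
  op4 P0: load  L2 → E/I/I on L2; bus BusRd; mem=0
  op5 P1: load  L4 → S/S/I on L4; bus BusRd; mem=0
  op6 P0: store L1 := 94 → M/I/I on L1; bus BusRdX Flush; mem=61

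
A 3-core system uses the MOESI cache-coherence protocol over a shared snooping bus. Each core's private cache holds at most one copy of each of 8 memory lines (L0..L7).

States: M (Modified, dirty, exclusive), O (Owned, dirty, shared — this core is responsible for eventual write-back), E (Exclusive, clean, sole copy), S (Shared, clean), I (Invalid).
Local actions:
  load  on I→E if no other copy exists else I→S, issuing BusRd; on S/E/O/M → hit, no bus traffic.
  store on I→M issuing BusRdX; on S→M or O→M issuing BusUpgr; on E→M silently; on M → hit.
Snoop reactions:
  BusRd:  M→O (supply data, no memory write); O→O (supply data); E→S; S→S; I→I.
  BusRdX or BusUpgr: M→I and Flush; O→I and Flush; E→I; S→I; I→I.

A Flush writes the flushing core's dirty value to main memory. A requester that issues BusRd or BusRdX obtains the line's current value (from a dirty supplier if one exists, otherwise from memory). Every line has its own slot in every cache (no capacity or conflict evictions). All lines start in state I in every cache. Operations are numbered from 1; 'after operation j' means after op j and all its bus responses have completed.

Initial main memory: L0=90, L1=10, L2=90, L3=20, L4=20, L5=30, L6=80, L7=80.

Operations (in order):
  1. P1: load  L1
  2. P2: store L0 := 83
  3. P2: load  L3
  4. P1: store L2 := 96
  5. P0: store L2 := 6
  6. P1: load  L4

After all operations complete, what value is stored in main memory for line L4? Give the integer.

1. P1: load  L1  bus=[BusRd]  L1: P0=I P1=E P2=I  mem[L1]=10
2. P2: store L0 := 83  bus=[BusRdX]  L0: P0=I P1=I P2=M  mem[L0]=90
3. P2: load  L3  bus=[BusRd]  L3: P0=I P1=I P2=E  mem[L3]=20
4. P1: store L2 := 96  bus=[BusRdX]  L2: P0=I P1=M P2=I  mem[L2]=90
5. P0: store L2 := 6  bus=[BusRdX,Flush]  L2: P0=M P1=I P2=I  mem[L2]=96
6. P1: load  L4  bus=[BusRd]  L4: P0=I P1=E P2=I  mem[L4]=20

memory[L4] = 20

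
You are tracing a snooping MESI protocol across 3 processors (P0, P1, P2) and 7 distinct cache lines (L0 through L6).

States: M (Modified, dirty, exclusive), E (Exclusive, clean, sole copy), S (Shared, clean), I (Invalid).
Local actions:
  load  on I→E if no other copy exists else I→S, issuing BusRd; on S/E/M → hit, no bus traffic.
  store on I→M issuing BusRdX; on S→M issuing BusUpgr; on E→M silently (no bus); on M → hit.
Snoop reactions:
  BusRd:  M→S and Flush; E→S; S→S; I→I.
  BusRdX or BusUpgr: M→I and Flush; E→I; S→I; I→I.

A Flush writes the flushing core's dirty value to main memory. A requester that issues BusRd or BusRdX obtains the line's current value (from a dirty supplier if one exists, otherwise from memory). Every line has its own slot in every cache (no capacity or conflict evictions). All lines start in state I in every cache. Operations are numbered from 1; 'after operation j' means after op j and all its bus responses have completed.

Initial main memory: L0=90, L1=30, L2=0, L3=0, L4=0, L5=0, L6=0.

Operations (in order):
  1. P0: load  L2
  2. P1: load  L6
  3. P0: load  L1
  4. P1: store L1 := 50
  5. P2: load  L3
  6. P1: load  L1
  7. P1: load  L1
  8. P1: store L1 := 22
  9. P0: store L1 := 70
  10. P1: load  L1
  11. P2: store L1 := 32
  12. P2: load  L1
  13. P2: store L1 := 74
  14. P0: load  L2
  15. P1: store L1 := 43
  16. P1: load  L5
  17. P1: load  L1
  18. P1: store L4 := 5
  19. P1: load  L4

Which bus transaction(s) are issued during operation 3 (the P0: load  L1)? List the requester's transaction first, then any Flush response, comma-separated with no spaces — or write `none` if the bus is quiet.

bus = BusRd

1. P0: load  L2  bus=[BusRd]  L2: P0=E P1=I P2=I  mem[L2]=0
2. P1: load  L6  bus=[BusRd]  L6: P0=I P1=E P2=I  mem[L6]=0
3. P0: load  L1  bus=[BusRd]  L1: P0=E P1=I P2=I  mem[L1]=30
4. P1: store L1 := 50  bus=[BusRdX]  L1: P0=I P1=M P2=I  mem[L1]=30
5. P2: load  L3  bus=[BusRd]  L3: P0=I P1=I P2=E  mem[L3]=0
6. P1: load  L1  bus=[-]  L1: P0=I P1=M P2=I  mem[L1]=30
7. P1: load  L1  bus=[-]  L1: P0=I P1=M P2=I  mem[L1]=30
8. P1: store L1 := 22  bus=[-]  L1: P0=I P1=M P2=I  mem[L1]=30
9. P0: store L1 := 70  bus=[BusRdX,Flush]  L1: P0=M P1=I P2=I  mem[L1]=22
10. P1: load  L1  bus=[BusRd,Flush]  L1: P0=S P1=S P2=I  mem[L1]=70
11. P2: store L1 := 32  bus=[BusRdX]  L1: P0=I P1=I P2=M  mem[L1]=70
12. P2: load  L1  bus=[-]  L1: P0=I P1=I P2=M  mem[L1]=70
13. P2: store L1 := 74  bus=[-]  L1: P0=I P1=I P2=M  mem[L1]=70
14. P0: load  L2  bus=[-]  L2: P0=E P1=I P2=I  mem[L2]=0
15. P1: store L1 := 43  bus=[BusRdX,Flush]  L1: P0=I P1=M P2=I  mem[L1]=74
16. P1: load  L5  bus=[BusRd]  L5: P0=I P1=E P2=I  mem[L5]=0
17. P1: load  L1  bus=[-]  L1: P0=I P1=M P2=I  mem[L1]=74
18. P1: store L4 := 5  bus=[BusRdX]  L4: P0=I P1=M P2=I  mem[L4]=0
19. P1: load  L4  bus=[-]  L4: P0=I P1=M P2=I  mem[L4]=0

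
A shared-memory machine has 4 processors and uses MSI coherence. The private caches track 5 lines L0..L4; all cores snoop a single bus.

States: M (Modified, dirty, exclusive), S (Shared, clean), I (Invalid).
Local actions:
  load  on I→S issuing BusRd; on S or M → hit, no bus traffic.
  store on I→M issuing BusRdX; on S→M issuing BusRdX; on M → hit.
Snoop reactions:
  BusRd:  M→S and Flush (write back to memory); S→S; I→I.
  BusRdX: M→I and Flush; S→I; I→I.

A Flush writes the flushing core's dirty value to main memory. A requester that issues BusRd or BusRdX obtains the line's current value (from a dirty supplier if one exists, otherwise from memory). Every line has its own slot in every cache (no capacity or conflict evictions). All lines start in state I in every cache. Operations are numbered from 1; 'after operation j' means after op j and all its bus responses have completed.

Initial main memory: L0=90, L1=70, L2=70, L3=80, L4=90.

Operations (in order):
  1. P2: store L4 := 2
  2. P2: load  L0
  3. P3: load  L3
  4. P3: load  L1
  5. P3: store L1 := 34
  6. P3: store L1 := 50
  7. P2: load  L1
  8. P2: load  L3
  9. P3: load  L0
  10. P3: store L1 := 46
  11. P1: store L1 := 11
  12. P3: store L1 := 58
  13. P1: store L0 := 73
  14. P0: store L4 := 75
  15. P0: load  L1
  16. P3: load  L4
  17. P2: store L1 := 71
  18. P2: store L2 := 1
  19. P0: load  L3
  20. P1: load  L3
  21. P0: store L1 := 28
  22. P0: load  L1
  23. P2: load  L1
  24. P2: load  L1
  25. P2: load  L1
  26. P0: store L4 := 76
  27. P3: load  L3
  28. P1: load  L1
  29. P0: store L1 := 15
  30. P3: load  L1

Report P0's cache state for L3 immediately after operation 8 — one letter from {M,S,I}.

state = I

[1] P2: store L4 := 2 | P0:I, P1:I, P2:M(2), P3:I | bus: BusRdX
[2] P2: load  L0 | P0:I, P1:I, P2:S(90), P3:I | bus: BusRd
[3] P3: load  L3 | P0:I, P1:I, P2:I, P3:S(80) | bus: BusRd
[4] P3: load  L1 | P0:I, P1:I, P2:I, P3:S(70) | bus: BusRd
[5] P3: store L1 := 34 | P0:I, P1:I, P2:I, P3:M(34) | bus: BusRdX
[6] P3: store L1 := 50 | P0:I, P1:I, P2:I, P3:M(50) | bus: none
[7] P2: load  L1 | P0:I, P1:I, P2:S(50), P3:S(50) | bus: BusRd,Flush
[8] P2: load  L3 | P0:I, P1:I, P2:S(80), P3:S(80) | bus: BusRd
[9] P3: load  L0 | P0:I, P1:I, P2:S(90), P3:S(90) | bus: BusRd
[10] P3: store L1 := 46 | P0:I, P1:I, P2:I, P3:M(46) | bus: BusRdX
[11] P1: store L1 := 11 | P0:I, P1:M(11), P2:I, P3:I | bus: BusRdX,Flush
[12] P3: store L1 := 58 | P0:I, P1:I, P2:I, P3:M(58) | bus: BusRdX,Flush
[13] P1: store L0 := 73 | P0:I, P1:M(73), P2:I, P3:I | bus: BusRdX
[14] P0: store L4 := 75 | P0:M(75), P1:I, P2:I, P3:I | bus: BusRdX,Flush
[15] P0: load  L1 | P0:S(58), P1:I, P2:I, P3:S(58) | bus: BusRd,Flush
[16] P3: load  L4 | P0:S(75), P1:I, P2:I, P3:S(75) | bus: BusRd,Flush
[17] P2: store L1 := 71 | P0:I, P1:I, P2:M(71), P3:I | bus: BusRdX
[18] P2: store L2 := 1 | P0:I, P1:I, P2:M(1), P3:I | bus: BusRdX
[19] P0: load  L3 | P0:S(80), P1:I, P2:S(80), P3:S(80) | bus: BusRd
[20] P1: load  L3 | P0:S(80), P1:S(80), P2:S(80), P3:S(80) | bus: BusRd
[21] P0: store L1 := 28 | P0:M(28), P1:I, P2:I, P3:I | bus: BusRdX,Flush
[22] P0: load  L1 | P0:M(28), P1:I, P2:I, P3:I | bus: none
[23] P2: load  L1 | P0:S(28), P1:I, P2:S(28), P3:I | bus: BusRd,Flush
[24] P2: load  L1 | P0:S(28), P1:I, P2:S(28), P3:I | bus: none
[25] P2: load  L1 | P0:S(28), P1:I, P2:S(28), P3:I | bus: none
[26] P0: store L4 := 76 | P0:M(76), P1:I, P2:I, P3:I | bus: BusRdX
[27] P3: load  L3 | P0:S(80), P1:S(80), P2:S(80), P3:S(80) | bus: none
[28] P1: load  L1 | P0:S(28), P1:S(28), P2:S(28), P3:I | bus: BusRd
[29] P0: store L1 := 15 | P0:M(15), P1:I, P2:I, P3:I | bus: BusRdX
[30] P3: load  L1 | P0:S(15), P1:I, P2:I, P3:S(15) | bus: BusRd,Flush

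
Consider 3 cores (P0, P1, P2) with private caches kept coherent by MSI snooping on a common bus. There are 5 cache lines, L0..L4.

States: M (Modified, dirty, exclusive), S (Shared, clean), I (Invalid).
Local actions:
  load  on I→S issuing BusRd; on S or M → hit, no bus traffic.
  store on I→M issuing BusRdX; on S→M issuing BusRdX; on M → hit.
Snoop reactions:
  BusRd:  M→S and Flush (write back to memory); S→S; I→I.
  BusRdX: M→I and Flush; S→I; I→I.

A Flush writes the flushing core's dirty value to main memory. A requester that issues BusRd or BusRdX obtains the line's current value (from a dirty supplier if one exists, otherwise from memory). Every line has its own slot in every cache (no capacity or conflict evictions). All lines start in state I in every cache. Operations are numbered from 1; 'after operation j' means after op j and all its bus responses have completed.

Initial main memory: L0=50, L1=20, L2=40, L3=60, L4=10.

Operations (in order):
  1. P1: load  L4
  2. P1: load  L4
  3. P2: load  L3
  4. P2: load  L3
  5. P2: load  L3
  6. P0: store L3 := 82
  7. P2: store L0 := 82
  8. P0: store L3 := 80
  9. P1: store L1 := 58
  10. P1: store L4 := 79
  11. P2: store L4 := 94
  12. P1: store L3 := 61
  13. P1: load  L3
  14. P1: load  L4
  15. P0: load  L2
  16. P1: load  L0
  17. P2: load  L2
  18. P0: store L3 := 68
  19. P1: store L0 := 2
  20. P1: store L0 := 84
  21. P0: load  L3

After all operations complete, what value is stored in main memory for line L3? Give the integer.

  op1 P1: load  L4 → I/S/I on L4; bus BusRd; mem=10
  op2 P1: load  L4 → I/S/I on L4; bus (none); mem=10
  op3 P2: load  L3 → I/I/S on L3; bus BusRd; mem=60
  op4 P2: load  L3 → I/I/S on L3; bus (none); mem=60
  op5 P2: load  L3 → I/I/S on L3; bus (none); mem=60
  op6 P0: store L3 := 82 → M/I/I on L3; bus BusRdX; mem=60
  op7 P2: store L0 := 82 → I/I/M on L0; bus BusRdX; mem=50
  op8 P0: store L3 := 80 → M/I/I on L3; bus (none); mem=60
  op9 P1: store L1 := 58 → I/M/I on L1; bus BusRdX; mem=20
  op10 P1: store L4 := 79 → I/M/I on L4; bus BusRdX; mem=10
  op11 P2: store L4 := 94 → I/I/M on L4; bus BusRdX Flush; mem=79
  op12 P1: store L3 := 61 → I/M/I on L3; bus BusRdX Flush; mem=80
  op13 P1: load  L3 → I/M/I on L3; bus (none); mem=80
  op14 P1: load  L4 → I/S/S on L4; bus BusRd Flush; mem=94
  op15 P0: load  L2 → S/I/I on L2; bus BusRd; mem=40
  op16 P1: load  L0 → I/S/S on L0; bus BusRd Flush; mem=82
  op17 P2: load  L2 → S/I/S on L2; bus BusRd; mem=40
  op18 P0: store L3 := 68 → M/I/I on L3; bus BusRdX Flush; mem=61
  op19 P1: store L0 := 2 → I/M/I on L0; bus BusRdX; mem=82
  op20 P1: store L0 := 84 → I/M/I on L0; bus (none); mem=82
  op21 P0: load  L3 → M/I/I on L3; bus (none); mem=61

memory[L3] = 61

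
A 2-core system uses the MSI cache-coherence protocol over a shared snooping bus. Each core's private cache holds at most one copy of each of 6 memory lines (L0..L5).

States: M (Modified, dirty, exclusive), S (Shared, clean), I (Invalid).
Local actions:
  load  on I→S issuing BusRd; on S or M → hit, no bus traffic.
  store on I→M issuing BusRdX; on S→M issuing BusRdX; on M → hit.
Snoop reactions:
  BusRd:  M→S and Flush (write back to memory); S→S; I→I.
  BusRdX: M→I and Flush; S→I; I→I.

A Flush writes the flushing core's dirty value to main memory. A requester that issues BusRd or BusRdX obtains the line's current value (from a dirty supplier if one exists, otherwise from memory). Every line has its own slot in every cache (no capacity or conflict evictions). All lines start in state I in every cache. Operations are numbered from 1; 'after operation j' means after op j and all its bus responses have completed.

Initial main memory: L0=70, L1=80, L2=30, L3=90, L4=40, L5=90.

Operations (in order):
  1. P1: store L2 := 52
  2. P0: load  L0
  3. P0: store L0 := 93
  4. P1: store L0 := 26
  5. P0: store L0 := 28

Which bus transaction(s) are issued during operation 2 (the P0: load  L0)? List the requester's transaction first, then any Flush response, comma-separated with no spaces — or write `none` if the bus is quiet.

step 1: P1: store L2 := 52  ⟶  IM  (L2)  txn=BusRdX  M[L2]=30
step 2: P0: load  L0  ⟶  SI  (L0)  txn=BusRd  M[L0]=70
step 3: P0: store L0 := 93  ⟶  MI  (L0)  txn=BusRdX  M[L0]=70
step 4: P1: store L0 := 26  ⟶  IM  (L0)  txn=BusRdX+Flush  M[L0]=93
step 5: P0: store L0 := 28  ⟶  MI  (L0)  txn=BusRdX+Flush  M[L0]=26

bus = BusRd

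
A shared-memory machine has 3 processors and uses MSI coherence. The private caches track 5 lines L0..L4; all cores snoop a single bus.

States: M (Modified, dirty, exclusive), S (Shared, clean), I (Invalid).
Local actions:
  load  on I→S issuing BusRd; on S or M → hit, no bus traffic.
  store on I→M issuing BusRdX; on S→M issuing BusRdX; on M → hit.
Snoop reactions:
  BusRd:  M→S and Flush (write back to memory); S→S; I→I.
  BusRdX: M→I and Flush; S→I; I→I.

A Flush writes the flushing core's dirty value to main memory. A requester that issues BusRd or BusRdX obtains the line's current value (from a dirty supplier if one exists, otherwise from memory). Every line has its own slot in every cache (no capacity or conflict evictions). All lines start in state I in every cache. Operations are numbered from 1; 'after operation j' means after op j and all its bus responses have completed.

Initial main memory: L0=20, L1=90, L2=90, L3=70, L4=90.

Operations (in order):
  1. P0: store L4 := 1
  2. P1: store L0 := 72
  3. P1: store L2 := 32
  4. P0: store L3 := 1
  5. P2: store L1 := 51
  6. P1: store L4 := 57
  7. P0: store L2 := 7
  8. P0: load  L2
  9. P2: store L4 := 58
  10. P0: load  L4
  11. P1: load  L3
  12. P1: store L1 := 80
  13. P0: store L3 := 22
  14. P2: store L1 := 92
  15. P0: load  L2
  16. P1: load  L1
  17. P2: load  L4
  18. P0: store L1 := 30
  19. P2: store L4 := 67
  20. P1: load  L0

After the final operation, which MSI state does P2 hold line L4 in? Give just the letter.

state = M

[1] P0: store L4 := 1 | P0:M(1), P1:I, P2:I | bus: BusRdX
[2] P1: store L0 := 72 | P0:I, P1:M(72), P2:I | bus: BusRdX
[3] P1: store L2 := 32 | P0:I, P1:M(32), P2:I | bus: BusRdX
[4] P0: store L3 := 1 | P0:M(1), P1:I, P2:I | bus: BusRdX
[5] P2: store L1 := 51 | P0:I, P1:I, P2:M(51) | bus: BusRdX
[6] P1: store L4 := 57 | P0:I, P1:M(57), P2:I | bus: BusRdX,Flush
[7] P0: store L2 := 7 | P0:M(7), P1:I, P2:I | bus: BusRdX,Flush
[8] P0: load  L2 | P0:M(7), P1:I, P2:I | bus: none
[9] P2: store L4 := 58 | P0:I, P1:I, P2:M(58) | bus: BusRdX,Flush
[10] P0: load  L4 | P0:S(58), P1:I, P2:S(58) | bus: BusRd,Flush
[11] P1: load  L3 | P0:S(1), P1:S(1), P2:I | bus: BusRd,Flush
[12] P1: store L1 := 80 | P0:I, P1:M(80), P2:I | bus: BusRdX,Flush
[13] P0: store L3 := 22 | P0:M(22), P1:I, P2:I | bus: BusRdX
[14] P2: store L1 := 92 | P0:I, P1:I, P2:M(92) | bus: BusRdX,Flush
[15] P0: load  L2 | P0:M(7), P1:I, P2:I | bus: none
[16] P1: load  L1 | P0:I, P1:S(92), P2:S(92) | bus: BusRd,Flush
[17] P2: load  L4 | P0:S(58), P1:I, P2:S(58) | bus: none
[18] P0: store L1 := 30 | P0:M(30), P1:I, P2:I | bus: BusRdX
[19] P2: store L4 := 67 | P0:I, P1:I, P2:M(67) | bus: BusRdX
[20] P1: load  L0 | P0:I, P1:M(72), P2:I | bus: none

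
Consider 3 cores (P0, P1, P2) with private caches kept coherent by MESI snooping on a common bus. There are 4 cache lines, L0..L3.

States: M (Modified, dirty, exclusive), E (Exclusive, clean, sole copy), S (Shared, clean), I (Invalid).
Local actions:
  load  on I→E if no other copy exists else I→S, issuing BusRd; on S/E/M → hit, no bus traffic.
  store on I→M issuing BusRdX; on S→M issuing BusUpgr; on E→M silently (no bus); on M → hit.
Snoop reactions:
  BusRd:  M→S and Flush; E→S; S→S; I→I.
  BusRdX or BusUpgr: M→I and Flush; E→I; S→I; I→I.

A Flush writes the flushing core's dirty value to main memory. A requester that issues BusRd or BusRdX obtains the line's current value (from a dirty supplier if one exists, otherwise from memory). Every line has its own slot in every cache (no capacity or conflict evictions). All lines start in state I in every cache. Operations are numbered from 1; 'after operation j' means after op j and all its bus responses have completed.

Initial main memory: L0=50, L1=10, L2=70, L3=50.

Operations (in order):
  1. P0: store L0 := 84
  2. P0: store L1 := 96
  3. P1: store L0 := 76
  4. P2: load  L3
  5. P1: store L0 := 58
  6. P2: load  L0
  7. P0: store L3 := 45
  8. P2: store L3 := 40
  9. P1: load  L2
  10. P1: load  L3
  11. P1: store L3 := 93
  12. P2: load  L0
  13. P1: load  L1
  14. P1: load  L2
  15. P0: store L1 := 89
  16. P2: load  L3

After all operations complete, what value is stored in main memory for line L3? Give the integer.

step 1: P0: store L0 := 84  ⟶  MII  (L0)  txn=BusRdX  M[L0]=50
step 2: P0: store L1 := 96  ⟶  MII  (L1)  txn=BusRdX  M[L1]=10
step 3: P1: store L0 := 76  ⟶  IMI  (L0)  txn=BusRdX+Flush  M[L0]=84
step 4: P2: load  L3  ⟶  IIE  (L3)  txn=BusRd  M[L3]=50
step 5: P1: store L0 := 58  ⟶  IMI  (L0)  txn=∅  M[L0]=84
step 6: P2: load  L0  ⟶  ISS  (L0)  txn=BusRd+Flush  M[L0]=58
step 7: P0: store L3 := 45  ⟶  MII  (L3)  txn=BusRdX  M[L3]=50
step 8: P2: store L3 := 40  ⟶  IIM  (L3)  txn=BusRdX+Flush  M[L3]=45
step 9: P1: load  L2  ⟶  IEI  (L2)  txn=BusRd  M[L2]=70
step 10: P1: load  L3  ⟶  ISS  (L3)  txn=BusRd+Flush  M[L3]=40
step 11: P1: store L3 := 93  ⟶  IMI  (L3)  txn=BusUpgr  M[L3]=40
step 12: P2: load  L0  ⟶  ISS  (L0)  txn=∅  M[L0]=58
step 13: P1: load  L1  ⟶  SSI  (L1)  txn=BusRd+Flush  M[L1]=96
step 14: P1: load  L2  ⟶  IEI  (L2)  txn=∅  M[L2]=70
step 15: P0: store L1 := 89  ⟶  MII  (L1)  txn=BusUpgr  M[L1]=96
step 16: P2: load  L3  ⟶  ISS  (L3)  txn=BusRd+Flush  M[L3]=93

memory[L3] = 93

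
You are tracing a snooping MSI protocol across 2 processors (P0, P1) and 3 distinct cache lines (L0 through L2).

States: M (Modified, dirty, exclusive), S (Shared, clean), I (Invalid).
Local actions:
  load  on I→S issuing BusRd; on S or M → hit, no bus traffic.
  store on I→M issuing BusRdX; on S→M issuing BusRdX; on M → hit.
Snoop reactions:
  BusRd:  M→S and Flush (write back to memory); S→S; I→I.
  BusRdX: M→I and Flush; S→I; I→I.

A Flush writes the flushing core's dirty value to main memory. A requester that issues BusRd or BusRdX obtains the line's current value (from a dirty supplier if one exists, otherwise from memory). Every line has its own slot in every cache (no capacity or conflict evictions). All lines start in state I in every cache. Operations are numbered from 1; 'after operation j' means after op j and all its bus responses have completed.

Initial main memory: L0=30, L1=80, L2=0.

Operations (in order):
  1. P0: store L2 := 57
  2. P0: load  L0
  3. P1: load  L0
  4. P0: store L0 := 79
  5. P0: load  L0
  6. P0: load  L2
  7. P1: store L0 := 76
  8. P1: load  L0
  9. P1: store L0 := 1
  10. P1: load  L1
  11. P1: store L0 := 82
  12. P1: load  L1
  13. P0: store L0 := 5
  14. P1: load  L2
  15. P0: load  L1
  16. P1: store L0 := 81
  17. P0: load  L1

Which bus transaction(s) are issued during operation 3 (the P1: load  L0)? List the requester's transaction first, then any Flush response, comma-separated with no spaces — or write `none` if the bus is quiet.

[1] P0: store L2 := 57 | P0:M(57), P1:I | bus: BusRdX
[2] P0: load  L0 | P0:S(30), P1:I | bus: BusRd
[3] P1: load  L0 | P0:S(30), P1:S(30) | bus: BusRd
[4] P0: store L0 := 79 | P0:M(79), P1:I | bus: BusRdX
[5] P0: load  L0 | P0:M(79), P1:I | bus: none
[6] P0: load  L2 | P0:M(57), P1:I | bus: none
[7] P1: store L0 := 76 | P0:I, P1:M(76) | bus: BusRdX,Flush
[8] P1: load  L0 | P0:I, P1:M(76) | bus: none
[9] P1: store L0 := 1 | P0:I, P1:M(1) | bus: none
[10] P1: load  L1 | P0:I, P1:S(80) | bus: BusRd
[11] P1: store L0 := 82 | P0:I, P1:M(82) | bus: none
[12] P1: load  L1 | P0:I, P1:S(80) | bus: none
[13] P0: store L0 := 5 | P0:M(5), P1:I | bus: BusRdX,Flush
[14] P1: load  L2 | P0:S(57), P1:S(57) | bus: BusRd,Flush
[15] P0: load  L1 | P0:S(80), P1:S(80) | bus: BusRd
[16] P1: store L0 := 81 | P0:I, P1:M(81) | bus: BusRdX,Flush
[17] P0: load  L1 | P0:S(80), P1:S(80) | bus: none

bus = BusRd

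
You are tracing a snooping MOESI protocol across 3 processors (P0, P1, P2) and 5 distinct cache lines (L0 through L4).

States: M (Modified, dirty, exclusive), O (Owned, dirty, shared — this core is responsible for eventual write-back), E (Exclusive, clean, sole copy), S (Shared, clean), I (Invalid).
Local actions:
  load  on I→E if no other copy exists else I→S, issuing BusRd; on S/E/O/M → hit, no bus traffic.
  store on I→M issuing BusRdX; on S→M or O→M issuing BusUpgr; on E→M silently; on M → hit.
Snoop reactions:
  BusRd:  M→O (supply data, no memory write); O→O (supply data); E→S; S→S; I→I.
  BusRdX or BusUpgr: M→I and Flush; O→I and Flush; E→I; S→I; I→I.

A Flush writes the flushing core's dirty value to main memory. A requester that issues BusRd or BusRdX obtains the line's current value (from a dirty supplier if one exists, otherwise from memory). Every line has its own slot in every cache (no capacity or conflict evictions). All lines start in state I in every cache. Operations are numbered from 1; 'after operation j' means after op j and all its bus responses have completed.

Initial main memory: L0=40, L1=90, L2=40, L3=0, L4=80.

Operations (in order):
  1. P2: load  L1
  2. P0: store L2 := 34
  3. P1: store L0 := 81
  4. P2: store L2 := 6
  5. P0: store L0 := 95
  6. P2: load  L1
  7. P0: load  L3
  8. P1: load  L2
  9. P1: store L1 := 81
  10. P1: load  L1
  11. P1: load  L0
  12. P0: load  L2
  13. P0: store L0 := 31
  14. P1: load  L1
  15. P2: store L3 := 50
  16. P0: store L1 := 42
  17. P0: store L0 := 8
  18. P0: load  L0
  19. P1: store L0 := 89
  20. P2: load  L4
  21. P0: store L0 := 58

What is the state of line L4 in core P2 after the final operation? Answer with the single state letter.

state = E

step 1: P2: load  L1  ⟶  IIE  (L1)  txn=BusRd  M[L1]=90
step 2: P0: store L2 := 34  ⟶  MII  (L2)  txn=BusRdX  M[L2]=40
step 3: P1: store L0 := 81  ⟶  IMI  (L0)  txn=BusRdX  M[L0]=40
step 4: P2: store L2 := 6  ⟶  IIM  (L2)  txn=BusRdX+Flush  M[L2]=34
step 5: P0: store L0 := 95  ⟶  MII  (L0)  txn=BusRdX+Flush  M[L0]=81
step 6: P2: load  L1  ⟶  IIE  (L1)  txn=∅  M[L1]=90
step 7: P0: load  L3  ⟶  EII  (L3)  txn=BusRd  M[L3]=0
step 8: P1: load  L2  ⟶  ISO  (L2)  txn=BusRd  M[L2]=34
step 9: P1: store L1 := 81  ⟶  IMI  (L1)  txn=BusRdX  M[L1]=90
step 10: P1: load  L1  ⟶  IMI  (L1)  txn=∅  M[L1]=90
step 11: P1: load  L0  ⟶  OSI  (L0)  txn=BusRd  M[L0]=81
step 12: P0: load  L2  ⟶  SSO  (L2)  txn=BusRd  M[L2]=34
step 13: P0: store L0 := 31  ⟶  MII  (L0)  txn=BusUpgr  M[L0]=81
step 14: P1: load  L1  ⟶  IMI  (L1)  txn=∅  M[L1]=90
step 15: P2: store L3 := 50  ⟶  IIM  (L3)  txn=BusRdX  M[L3]=0
step 16: P0: store L1 := 42  ⟶  MII  (L1)  txn=BusRdX+Flush  M[L1]=81
step 17: P0: store L0 := 8  ⟶  MII  (L0)  txn=∅  M[L0]=81
step 18: P0: load  L0  ⟶  MII  (L0)  txn=∅  M[L0]=81
step 19: P1: store L0 := 89  ⟶  IMI  (L0)  txn=BusRdX+Flush  M[L0]=8
step 20: P2: load  L4  ⟶  IIE  (L4)  txn=BusRd  M[L4]=80
step 21: P0: store L0 := 58  ⟶  MII  (L0)  txn=BusRdX+Flush  M[L0]=89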